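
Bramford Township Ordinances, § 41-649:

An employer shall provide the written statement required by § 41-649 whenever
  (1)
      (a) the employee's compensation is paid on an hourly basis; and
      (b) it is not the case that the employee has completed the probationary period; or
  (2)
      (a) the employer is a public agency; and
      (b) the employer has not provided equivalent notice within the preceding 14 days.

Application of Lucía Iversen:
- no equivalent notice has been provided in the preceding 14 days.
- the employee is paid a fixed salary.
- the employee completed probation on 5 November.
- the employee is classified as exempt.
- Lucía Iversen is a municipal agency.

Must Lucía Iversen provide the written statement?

(a) hourly-paid — not met.
(b) not (past probation) — fails.
(1): F AND F → false.
(a) public agency — satisfied.
(b) no recent notice — holds.
(2) = T AND T = true.
Overall = F OR T = true.

Yes — required.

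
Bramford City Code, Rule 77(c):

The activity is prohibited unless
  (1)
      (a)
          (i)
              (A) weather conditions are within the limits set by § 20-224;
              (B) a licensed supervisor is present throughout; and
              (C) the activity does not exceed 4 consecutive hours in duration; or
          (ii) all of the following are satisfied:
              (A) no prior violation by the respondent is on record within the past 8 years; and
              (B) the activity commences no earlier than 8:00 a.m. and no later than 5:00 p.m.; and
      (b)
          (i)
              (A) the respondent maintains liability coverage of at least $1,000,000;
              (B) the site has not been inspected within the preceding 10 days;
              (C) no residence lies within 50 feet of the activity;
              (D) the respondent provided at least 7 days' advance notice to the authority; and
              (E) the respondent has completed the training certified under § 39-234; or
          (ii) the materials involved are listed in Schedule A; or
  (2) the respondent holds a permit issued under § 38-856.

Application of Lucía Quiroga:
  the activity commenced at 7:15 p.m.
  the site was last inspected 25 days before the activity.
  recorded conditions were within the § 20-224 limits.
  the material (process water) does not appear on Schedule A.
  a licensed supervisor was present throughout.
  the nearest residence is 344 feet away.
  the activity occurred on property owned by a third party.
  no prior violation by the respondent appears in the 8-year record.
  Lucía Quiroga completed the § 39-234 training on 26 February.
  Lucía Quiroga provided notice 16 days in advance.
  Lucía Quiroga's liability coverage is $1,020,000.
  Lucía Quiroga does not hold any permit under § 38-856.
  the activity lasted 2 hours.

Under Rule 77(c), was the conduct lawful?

Yes — lawful.

(A) weather ok — met.
(B) supervisor present — holds.
(C) ≤ 4 hrs duration — met.
So (i) is satisfied (T AND T AND T).
(A) no prior violation — met.
(B) start within hours — not satisfied.
(ii): T AND F → false.
(a) = T OR F = true.
(A) coverage ≥ $1,000,000 — satisfied.
(B) not (site inspected) — holds.
(C) no residence in 50 ft — met.
(D) ≥7 days' notice — met.
(E) training certified — holds.
So (i) is satisfied (T AND T AND T AND T AND T).
(ii) Schedule A material — not met.
So (b) is satisfied (T OR F).
So (1) is satisfied (T AND T).
(2) holds permit — fails.
Overall: T OR F → true.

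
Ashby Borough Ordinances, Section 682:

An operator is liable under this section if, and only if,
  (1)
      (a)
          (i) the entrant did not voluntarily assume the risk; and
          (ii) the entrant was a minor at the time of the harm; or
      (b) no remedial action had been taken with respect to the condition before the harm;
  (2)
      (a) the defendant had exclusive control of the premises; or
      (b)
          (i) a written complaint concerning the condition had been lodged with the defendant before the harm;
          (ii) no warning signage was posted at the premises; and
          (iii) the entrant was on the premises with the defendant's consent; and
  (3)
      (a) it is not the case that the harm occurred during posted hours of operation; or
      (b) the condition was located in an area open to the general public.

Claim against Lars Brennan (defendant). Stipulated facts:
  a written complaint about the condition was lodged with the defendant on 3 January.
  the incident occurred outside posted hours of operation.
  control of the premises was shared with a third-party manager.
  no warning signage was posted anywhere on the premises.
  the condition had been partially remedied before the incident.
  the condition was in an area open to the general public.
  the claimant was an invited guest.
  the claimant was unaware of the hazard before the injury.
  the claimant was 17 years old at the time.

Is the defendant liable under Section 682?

(i) no assumed risk — holds.
(ii) entrant a minor — holds.
So (a) is satisfied (T AND T).
(b) no remedial action — not met.
(1) = T OR F = true.
(a) exclusive control — not satisfied.
(i) complaint lodged — met.
(ii) no signage posted — satisfied.
(iii) consent to enter — satisfied.
So (b) is satisfied (T AND T AND T).
So (2) is satisfied (F OR T).
(a) not (during posted hours) — satisfied.
(b) public area — satisfied.
(3) = T OR T = true.
Overall = T AND T AND T = true.

Yes — liable.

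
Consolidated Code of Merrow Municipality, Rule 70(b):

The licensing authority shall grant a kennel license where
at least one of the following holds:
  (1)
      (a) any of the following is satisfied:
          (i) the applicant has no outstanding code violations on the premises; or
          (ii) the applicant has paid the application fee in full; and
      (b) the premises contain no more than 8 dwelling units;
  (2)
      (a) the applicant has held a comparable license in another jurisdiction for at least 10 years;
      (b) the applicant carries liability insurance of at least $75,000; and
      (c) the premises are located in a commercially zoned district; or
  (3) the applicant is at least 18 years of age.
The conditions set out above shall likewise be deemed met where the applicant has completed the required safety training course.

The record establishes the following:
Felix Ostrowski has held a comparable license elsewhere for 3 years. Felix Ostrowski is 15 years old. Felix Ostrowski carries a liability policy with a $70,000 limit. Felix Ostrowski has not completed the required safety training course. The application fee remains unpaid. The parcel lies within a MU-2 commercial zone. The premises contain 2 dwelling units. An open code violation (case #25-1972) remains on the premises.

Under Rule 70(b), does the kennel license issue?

No — denied.

(i) no code violations — not met.
(ii) fee paid — not satisfied.
So (a) is not satisfied (F OR F).
(b) ≤ 8 units — satisfied.
So (1) is not satisfied (F AND T).
(a) prior license ≥ 10 yr — not satisfied.
(b) insurance ≥ $75,000 — fails.
(c) commercially zoned — holds.
(2) = F AND F AND T = false.
(3) age ≥ 18 — not met.
So Overall is not satisfied (F OR F OR F).
Exception (safety training) — not satisfied.
Result: main false OR exception false → false.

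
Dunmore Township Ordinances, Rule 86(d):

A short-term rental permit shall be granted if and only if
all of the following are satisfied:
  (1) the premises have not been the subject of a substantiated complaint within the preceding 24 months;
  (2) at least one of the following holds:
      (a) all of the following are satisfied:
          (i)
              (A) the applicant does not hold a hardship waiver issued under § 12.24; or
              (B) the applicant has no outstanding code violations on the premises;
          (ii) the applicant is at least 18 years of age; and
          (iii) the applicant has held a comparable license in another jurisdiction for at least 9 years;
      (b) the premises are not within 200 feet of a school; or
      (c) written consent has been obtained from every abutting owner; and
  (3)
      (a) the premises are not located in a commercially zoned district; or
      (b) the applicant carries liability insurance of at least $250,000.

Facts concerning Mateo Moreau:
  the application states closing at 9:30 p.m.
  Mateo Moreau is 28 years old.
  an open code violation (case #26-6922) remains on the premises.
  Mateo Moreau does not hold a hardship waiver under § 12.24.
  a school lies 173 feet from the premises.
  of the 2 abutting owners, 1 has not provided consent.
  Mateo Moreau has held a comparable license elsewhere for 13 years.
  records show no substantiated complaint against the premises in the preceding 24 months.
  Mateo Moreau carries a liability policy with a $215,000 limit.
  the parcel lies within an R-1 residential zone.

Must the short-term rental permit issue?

Yes — granted.

(1) no complaint in 24 mo. — met.
(A) not (hardship waiver) — holds.
(B) no code violations — fails.
So (i) is satisfied (T OR F).
(ii) age ≥ 18 — satisfied.
(iii) prior license ≥ 9 yr — holds.
(a) = T AND T AND T = true.
(b) ≥200 ft from school — not satisfied.
(c) all abutters consent — not met.
(2): T OR F OR F → true.
(a) not (commercially zoned) — holds.
(b) insurance ≥ $250,000 — fails.
So (3) is satisfied (T OR F).
Overall: T AND T AND T → true.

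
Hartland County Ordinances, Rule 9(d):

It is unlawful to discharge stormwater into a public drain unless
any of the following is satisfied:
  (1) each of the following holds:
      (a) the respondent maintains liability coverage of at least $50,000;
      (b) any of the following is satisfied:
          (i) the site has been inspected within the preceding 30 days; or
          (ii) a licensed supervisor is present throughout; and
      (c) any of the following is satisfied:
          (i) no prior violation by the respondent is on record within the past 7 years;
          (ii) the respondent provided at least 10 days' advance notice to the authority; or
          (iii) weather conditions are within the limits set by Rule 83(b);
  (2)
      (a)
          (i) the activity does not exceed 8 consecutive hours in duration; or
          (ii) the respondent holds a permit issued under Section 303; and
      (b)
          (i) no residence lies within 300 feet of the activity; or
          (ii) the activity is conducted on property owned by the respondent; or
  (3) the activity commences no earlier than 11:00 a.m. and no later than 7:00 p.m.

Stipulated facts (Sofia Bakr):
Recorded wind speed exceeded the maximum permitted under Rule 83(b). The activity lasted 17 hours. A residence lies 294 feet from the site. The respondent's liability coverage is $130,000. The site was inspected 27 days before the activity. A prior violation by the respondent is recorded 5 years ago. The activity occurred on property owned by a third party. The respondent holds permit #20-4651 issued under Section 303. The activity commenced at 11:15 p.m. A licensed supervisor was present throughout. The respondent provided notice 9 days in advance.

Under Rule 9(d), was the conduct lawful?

(a) coverage ≥ $50,000 — met.
(i) site inspected — met.
(ii) supervisor present — met.
(b) = T OR T = true.
(i) no prior violation — fails.
(ii) ≥10 days' notice — not satisfied.
(iii) weather ok — not met.
(c): F OR F OR F → false.
(1) = T AND T AND F = false.
(i) ≤ 8 hrs duration — fails.
(ii) holds permit — met.
(a): F OR T → true.
(i) no residence in 300 ft — not met.
(ii) own property — fails.
(b) = F OR F = false.
(2) = T AND F = false.
(3) start within hours — not met.
Overall = F OR F OR F = false.

No — unlawful.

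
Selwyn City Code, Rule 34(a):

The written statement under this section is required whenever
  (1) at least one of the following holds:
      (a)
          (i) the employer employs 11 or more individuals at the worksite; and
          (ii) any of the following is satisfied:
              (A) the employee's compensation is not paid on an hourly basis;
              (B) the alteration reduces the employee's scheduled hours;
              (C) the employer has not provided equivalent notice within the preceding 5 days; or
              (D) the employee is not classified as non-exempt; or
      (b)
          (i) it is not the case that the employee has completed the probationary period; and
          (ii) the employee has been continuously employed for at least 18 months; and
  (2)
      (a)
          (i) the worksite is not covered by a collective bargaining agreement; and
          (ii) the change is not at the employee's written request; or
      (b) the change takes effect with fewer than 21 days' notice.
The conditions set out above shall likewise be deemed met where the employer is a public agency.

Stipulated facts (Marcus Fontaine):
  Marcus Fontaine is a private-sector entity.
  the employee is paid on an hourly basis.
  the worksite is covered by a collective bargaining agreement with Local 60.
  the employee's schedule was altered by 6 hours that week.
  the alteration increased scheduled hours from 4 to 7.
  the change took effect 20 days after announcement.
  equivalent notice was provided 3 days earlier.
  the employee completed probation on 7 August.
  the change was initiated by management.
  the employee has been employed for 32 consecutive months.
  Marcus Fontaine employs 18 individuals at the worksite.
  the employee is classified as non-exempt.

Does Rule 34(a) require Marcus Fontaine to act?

(i) ≥ 11 at site — met.
(A) not (hourly-paid) — not met.
(B) hours reduced — fails.
(C) no recent notice — not satisfied.
(D) not (non-exempt) — not met.
So (ii) is not satisfied (F OR F OR F OR F).
(a) = T AND F = false.
(i) not (past probation) — fails.
(ii) tenure ≥ 18 mo. — holds.
(b): F AND T → false.
(1) = F OR F = false.
(i) no CBA — not met.
(ii) not employee-requested — holds.
(a) = F AND T = false.
(b) < 21 days' notice — satisfied.
So (2) is satisfied (F OR T).
Overall: F AND T → false.
Exception (public agency) — not satisfied.
Result: main false OR exception false → false.

No — not required.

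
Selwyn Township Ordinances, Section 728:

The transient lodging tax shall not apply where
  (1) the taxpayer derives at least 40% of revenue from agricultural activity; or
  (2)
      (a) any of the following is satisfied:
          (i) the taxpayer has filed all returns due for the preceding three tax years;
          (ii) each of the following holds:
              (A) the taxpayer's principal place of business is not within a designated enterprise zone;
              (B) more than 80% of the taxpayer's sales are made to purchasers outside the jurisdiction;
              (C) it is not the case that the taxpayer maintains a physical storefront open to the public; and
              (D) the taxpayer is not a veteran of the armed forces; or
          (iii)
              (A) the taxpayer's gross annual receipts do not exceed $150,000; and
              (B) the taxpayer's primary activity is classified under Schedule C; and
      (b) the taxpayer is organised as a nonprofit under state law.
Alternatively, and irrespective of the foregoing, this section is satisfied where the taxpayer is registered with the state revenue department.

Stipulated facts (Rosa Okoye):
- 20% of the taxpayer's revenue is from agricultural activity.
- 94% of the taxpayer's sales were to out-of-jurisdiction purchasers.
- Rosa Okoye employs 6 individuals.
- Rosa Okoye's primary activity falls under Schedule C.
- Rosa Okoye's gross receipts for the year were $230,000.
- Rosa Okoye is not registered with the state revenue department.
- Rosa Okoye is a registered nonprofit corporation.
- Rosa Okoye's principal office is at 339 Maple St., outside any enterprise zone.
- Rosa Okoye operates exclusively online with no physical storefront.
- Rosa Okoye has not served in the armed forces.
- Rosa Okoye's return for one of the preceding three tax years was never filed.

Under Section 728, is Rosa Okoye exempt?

Yes — exempt.

(1) ≥40% agricultural — fails.
(i) returns current — not met.
(A) not (in enterprise zone) — holds.
(B) >80% out-of-jur. sales — satisfied.
(C) not (has storefront) — satisfied.
(D) not (veteran) — satisfied.
(ii) = T AND T AND T AND T = true.
(A) receipts ≤ $150,000 — not satisfied.
(B) Schedule C activity — holds.
(iii) = F AND T = false.
(a): F OR T OR F → true.
(b) nonprofit — satisfied.
So (2) is satisfied (T AND T).
Overall = F OR T = true.
Exception (state-registered) — not satisfied.
Result: main true OR exception false → true.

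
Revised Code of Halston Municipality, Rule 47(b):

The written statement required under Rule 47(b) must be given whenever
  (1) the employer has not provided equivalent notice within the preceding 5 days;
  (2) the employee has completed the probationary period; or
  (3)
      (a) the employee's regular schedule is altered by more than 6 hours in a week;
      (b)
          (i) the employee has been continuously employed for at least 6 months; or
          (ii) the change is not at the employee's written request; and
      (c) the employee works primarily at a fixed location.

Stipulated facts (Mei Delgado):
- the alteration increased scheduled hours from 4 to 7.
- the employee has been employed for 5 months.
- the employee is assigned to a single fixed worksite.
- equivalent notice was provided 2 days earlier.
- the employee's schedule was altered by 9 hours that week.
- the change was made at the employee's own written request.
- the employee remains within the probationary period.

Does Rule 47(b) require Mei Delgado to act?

(1) no recent notice — fails.
(2) past probation — not met.
(a) schedule shift > 6h — holds.
(i) tenure ≥ 6 mo. — not met.
(ii) not employee-requested — fails.
So (b) is not satisfied (F OR F).
(c) fixed location — satisfied.
(3) = T AND F AND T = false.
Overall: F OR F OR F → false.

No — not required.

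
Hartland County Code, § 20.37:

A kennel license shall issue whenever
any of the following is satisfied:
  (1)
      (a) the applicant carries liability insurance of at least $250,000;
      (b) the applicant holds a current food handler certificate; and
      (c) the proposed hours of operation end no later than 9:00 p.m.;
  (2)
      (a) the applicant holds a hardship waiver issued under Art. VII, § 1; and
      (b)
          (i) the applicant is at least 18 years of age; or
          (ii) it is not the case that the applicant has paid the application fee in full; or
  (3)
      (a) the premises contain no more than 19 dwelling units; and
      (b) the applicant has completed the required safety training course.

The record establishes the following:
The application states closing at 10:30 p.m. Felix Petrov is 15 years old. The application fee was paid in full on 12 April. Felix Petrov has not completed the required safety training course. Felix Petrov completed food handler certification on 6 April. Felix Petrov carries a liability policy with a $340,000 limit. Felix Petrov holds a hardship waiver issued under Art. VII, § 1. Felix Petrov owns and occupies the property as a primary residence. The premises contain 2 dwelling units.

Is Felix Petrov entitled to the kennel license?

(a) insurance ≥ $250,000 — holds.
(b) food handler cert. — holds.
(c) closes by 9 p.m. — not satisfied.
So (1) is not satisfied (T AND T AND F).
(a) hardship waiver — met.
(i) age ≥ 18 — not met.
(ii) not (fee paid) — not met.
(b) = F OR F = false.
(2) = T AND F = false.
(a) ≤ 19 units — holds.
(b) safety training — fails.
So (3) is not satisfied (T AND F).
Overall = F OR F OR F = false.

No — denied.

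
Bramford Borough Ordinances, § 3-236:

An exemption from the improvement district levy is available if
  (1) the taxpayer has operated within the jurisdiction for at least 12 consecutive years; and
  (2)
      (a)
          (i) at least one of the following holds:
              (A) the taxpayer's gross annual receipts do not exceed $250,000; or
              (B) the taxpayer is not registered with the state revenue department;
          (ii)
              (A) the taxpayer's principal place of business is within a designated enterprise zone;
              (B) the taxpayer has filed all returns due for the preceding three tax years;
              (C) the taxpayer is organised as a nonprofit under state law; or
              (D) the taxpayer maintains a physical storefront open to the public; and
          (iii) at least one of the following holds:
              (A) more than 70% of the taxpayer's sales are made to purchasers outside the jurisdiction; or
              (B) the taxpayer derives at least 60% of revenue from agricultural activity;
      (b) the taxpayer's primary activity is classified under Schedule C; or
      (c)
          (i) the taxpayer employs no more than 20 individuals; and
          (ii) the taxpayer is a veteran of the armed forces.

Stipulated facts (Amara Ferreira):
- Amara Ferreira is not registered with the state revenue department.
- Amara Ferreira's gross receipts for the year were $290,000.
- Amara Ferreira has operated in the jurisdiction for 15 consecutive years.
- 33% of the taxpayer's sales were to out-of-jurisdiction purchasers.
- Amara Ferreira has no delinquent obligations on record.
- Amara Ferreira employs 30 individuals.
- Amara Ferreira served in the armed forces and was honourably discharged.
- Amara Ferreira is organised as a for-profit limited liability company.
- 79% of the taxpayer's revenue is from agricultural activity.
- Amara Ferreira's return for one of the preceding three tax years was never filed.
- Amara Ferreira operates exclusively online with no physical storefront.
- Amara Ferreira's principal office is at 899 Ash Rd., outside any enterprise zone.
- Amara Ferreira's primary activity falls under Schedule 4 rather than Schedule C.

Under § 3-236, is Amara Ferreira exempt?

(1) ≥ 12 yrs in jurisdiction — satisfied.
(A) receipts ≤ $250,000 — not met.
(B) not (state-registered) — holds.
So (i) is satisfied (F OR T).
(A) in enterprise zone — not met.
(B) returns current — fails.
(C) nonprofit — fails.
(D) has storefront — fails.
(ii): F OR F OR F OR F → false.
(A) >70% out-of-jur. sales — fails.
(B) ≥60% agricultural — holds.
(iii) = F OR T = true.
(a): T AND F AND T → false.
(b) Schedule C activity — fails.
(i) ≤ 20 employees — not satisfied.
(ii) veteran — holds.
(c) = F AND T = false.
(2) = F OR F OR F = false.
So Overall is not satisfied (T AND F).

No — not exempt.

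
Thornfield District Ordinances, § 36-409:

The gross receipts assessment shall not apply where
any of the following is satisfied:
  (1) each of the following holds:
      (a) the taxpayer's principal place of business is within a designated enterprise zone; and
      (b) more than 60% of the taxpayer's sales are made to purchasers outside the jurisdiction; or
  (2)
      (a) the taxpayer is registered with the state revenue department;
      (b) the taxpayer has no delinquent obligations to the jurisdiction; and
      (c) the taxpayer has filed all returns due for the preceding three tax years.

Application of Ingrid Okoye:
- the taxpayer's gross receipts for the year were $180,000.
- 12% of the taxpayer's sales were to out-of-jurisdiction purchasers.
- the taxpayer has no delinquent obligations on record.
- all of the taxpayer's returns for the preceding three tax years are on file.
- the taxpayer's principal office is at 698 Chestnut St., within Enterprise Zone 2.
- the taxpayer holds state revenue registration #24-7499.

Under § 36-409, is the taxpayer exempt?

(a) in enterprise zone — satisfied.
(b) >60% out-of-jur. sales — fails.
(1): T AND F → false.
(a) state-registered — met.
(b) no delinquency — satisfied.
(c) returns current — holds.
(2): T AND T AND T → true.
So Overall is satisfied (F OR T).

Yes — exempt.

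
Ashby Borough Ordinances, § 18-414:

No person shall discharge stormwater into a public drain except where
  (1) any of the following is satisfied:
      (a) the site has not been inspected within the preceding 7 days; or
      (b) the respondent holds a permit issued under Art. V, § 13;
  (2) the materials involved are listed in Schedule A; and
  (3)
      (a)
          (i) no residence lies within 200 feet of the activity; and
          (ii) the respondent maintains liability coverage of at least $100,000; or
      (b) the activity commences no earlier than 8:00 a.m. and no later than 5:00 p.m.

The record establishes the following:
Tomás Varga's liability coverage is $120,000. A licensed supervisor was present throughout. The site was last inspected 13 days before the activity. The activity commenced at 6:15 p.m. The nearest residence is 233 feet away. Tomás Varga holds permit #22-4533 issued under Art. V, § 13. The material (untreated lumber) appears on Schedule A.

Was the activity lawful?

Yes — lawful.

(a) not (site inspected) — satisfied.
(b) holds permit — holds.
(1) = T OR T = true.
(2) Schedule A material — met.
(i) no residence in 200 ft — satisfied.
(ii) coverage ≥ $100,000 — holds.
(a) = T AND T = true.
(b) start within hours — not met.
So (3) is satisfied (T OR F).
So Overall is satisfied (T AND T AND T).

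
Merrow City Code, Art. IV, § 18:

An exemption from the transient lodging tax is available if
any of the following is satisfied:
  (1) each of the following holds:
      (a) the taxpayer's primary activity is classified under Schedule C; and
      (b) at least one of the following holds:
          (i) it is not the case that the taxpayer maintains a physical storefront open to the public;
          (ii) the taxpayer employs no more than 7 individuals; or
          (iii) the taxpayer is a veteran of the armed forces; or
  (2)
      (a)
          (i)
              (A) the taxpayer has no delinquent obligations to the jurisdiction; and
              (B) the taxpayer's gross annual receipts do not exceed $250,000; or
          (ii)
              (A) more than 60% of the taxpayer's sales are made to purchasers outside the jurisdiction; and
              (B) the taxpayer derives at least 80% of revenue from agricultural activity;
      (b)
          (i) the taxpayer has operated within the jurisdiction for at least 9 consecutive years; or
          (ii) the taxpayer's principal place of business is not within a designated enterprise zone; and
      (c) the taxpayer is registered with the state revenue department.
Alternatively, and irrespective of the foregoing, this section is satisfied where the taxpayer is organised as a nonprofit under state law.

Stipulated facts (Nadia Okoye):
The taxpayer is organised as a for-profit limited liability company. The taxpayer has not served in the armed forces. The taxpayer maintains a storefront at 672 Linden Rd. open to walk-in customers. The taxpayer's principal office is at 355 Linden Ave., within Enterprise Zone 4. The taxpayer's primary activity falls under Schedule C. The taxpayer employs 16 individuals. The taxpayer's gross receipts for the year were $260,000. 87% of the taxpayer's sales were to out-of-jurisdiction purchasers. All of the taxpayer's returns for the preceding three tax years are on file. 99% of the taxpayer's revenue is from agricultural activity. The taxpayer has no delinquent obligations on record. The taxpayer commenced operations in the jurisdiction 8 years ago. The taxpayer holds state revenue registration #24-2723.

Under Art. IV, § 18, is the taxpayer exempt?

No — not exempt.

(a) Schedule C activity — holds.
(i) not (has storefront) — fails.
(ii) ≤ 7 employees — fails.
(iii) veteran — not met.
(b) = F OR F OR F = false.
(1): T AND F → false.
(A) no delinquency — satisfied.
(B) receipts ≤ $250,000 — fails.
(i) = T AND F = false.
(A) >60% out-of-jur. sales — met.
(B) ≥80% agricultural — holds.
(ii): T AND T → true.
So (a) is satisfied (F OR T).
(i) ≥ 9 yrs in jurisdiction — not met.
(ii) not (in enterprise zone) — not satisfied.
(b): F OR F → false.
(c) state-registered — met.
(2) = T AND F AND T = false.
Overall: F OR F → false.
Exception (nonprofit) — not satisfied.
Result: main false OR exception false → false.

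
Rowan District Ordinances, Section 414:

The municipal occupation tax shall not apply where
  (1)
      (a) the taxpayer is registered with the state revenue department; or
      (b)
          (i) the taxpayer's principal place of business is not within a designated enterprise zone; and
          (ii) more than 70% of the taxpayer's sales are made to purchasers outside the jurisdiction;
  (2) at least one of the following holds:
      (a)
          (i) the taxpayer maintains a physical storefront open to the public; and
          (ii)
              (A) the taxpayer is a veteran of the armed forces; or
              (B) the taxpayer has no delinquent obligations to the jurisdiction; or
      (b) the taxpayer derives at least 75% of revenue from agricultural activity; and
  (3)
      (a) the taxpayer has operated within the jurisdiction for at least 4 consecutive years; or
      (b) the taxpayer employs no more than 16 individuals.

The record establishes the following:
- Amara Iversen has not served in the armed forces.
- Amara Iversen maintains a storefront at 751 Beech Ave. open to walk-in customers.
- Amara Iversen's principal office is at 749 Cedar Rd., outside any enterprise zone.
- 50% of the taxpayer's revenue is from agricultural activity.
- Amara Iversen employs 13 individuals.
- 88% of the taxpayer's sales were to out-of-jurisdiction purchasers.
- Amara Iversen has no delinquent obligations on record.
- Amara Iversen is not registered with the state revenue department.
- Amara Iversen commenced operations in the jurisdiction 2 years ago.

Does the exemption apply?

(a) state-registered — fails.
(i) not (in enterprise zone) — satisfied.
(ii) >70% out-of-jur. sales — satisfied.
(b) = T AND T = true.
(1): F OR T → true.
(i) has storefront — satisfied.
(A) veteran — fails.
(B) no delinquency — holds.
(ii): F OR T → true.
(a): T AND T → true.
(b) ≥75% agricultural — fails.
(2) = T OR F = true.
(a) ≥ 4 yrs in jurisdiction — not satisfied.
(b) ≤ 16 employees — satisfied.
(3): F OR T → true.
Overall = T AND T AND T = true.

Yes — exempt.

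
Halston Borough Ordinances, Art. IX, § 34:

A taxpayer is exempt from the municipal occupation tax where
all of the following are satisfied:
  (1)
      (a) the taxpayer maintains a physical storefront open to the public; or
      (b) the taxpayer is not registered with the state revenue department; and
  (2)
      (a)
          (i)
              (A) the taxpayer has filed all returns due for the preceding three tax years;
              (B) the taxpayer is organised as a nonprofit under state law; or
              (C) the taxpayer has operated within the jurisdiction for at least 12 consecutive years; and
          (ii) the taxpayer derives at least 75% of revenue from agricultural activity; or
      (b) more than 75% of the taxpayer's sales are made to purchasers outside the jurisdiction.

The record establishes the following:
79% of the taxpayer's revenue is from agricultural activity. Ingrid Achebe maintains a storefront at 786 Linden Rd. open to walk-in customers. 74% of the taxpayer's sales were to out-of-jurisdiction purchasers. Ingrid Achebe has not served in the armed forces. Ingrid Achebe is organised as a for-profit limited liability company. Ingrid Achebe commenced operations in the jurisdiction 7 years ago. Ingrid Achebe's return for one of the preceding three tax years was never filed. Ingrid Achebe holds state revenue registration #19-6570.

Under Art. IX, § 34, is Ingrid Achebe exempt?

No — not exempt.

(a) has storefront — satisfied.
(b) not (state-registered) — fails.
(1) = T OR F = true.
(A) returns current — fails.
(B) nonprofit — not met.
(C) ≥ 12 yrs in jurisdiction — fails.
So (i) is not satisfied (F OR F OR F).
(ii) ≥75% agricultural — satisfied.
So (a) is not satisfied (F AND T).
(b) >75% out-of-jur. sales — not satisfied.
So (2) is not satisfied (F OR F).
So Overall is not satisfied (T AND F).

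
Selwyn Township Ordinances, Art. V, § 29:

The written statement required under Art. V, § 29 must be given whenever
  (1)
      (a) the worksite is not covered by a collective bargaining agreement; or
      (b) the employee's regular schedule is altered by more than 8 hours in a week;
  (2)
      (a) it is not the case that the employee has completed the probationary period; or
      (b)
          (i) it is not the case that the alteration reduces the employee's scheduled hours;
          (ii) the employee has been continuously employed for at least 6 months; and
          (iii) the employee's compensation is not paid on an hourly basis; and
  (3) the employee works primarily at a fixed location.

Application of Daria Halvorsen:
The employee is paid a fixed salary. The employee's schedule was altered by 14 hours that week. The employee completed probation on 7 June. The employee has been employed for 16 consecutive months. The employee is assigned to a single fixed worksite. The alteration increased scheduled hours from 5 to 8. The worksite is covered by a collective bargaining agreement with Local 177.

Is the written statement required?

Yes — required.

(a) no CBA — not met.
(b) schedule shift > 8h — satisfied.
(1) = F OR T = true.
(a) not (past probation) — not met.
(i) not (hours reduced) — met.
(ii) tenure ≥ 6 mo. — satisfied.
(iii) not (hourly-paid) — holds.
(b): T AND T AND T → true.
(2): F OR T → true.
(3) fixed location — holds.
So Overall is satisfied (T AND T AND T).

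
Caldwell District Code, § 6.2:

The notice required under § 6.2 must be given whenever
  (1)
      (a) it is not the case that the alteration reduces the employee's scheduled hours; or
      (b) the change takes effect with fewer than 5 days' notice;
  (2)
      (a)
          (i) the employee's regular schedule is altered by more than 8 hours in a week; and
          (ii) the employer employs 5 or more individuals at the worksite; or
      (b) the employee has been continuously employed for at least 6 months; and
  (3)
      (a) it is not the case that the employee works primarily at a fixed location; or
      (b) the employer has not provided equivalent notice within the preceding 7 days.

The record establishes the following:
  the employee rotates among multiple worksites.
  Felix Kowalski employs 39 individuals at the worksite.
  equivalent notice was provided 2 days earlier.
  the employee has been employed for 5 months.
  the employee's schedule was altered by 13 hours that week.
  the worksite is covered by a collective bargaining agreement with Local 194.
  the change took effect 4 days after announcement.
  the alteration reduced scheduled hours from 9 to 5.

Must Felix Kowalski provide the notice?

Yes — required.

(a) not (hours reduced) — not met.
(b) < 5 days' notice — satisfied.
(1) = F OR T = true.
(i) schedule shift > 8h — met.
(ii) ≥ 5 at site — holds.
So (a) is satisfied (T AND T).
(b) tenure ≥ 6 mo. — fails.
So (2) is satisfied (T OR F).
(a) not (fixed location) — holds.
(b) no recent notice — not met.
So (3) is satisfied (T OR F).
Overall = T AND T AND T = true.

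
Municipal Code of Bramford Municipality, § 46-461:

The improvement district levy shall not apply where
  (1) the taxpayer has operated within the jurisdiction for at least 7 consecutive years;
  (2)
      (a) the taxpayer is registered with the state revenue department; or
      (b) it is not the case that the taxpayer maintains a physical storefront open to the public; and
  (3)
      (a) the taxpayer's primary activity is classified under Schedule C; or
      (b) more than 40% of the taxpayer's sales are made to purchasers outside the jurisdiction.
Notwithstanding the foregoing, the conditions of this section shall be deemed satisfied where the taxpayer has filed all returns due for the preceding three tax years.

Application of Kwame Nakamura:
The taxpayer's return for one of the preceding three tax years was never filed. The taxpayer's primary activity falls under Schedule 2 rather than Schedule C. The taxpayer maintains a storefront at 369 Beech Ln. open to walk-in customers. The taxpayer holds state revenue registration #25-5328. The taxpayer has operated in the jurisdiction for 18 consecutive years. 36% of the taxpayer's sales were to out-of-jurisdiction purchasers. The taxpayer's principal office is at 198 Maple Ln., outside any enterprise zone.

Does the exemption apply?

(1) ≥ 7 yrs in jurisdiction — met.
(a) state-registered — satisfied.
(b) not (has storefront) — fails.
(2) = T OR F = true.
(a) Schedule C activity — not satisfied.
(b) >40% out-of-jur. sales — not satisfied.
So (3) is not satisfied (F OR F).
Overall = T AND T AND F = false.
Exception (returns current) — not satisfied.
Result: main false OR exception false → false.

No — not exempt.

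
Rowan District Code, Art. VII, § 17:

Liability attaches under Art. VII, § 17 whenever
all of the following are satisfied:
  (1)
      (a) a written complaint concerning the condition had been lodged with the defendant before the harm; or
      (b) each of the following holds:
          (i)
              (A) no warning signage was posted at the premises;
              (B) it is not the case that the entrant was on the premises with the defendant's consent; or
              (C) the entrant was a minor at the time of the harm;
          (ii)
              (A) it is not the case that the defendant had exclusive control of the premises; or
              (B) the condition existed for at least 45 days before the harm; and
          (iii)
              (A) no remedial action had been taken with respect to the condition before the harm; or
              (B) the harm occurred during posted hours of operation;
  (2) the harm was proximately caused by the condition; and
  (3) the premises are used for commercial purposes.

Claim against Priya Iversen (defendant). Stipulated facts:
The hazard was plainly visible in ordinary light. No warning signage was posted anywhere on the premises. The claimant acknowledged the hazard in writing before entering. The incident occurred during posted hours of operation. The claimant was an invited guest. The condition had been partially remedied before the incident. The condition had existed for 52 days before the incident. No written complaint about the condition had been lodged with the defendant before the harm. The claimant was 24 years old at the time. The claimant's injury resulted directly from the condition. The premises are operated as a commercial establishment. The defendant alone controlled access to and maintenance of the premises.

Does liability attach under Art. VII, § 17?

(a) complaint lodged — not met.
(A) no signage posted — holds.
(B) not (consent to enter) — fails.
(C) entrant a minor — not satisfied.
(i) = T OR F OR F = true.
(A) not (exclusive control) — not met.
(B) condition ≥45 days old — satisfied.
(ii): F OR T → true.
(A) no remedial action — not satisfied.
(B) during posted hours — satisfied.
(iii): F OR T → true.
So (b) is satisfied (T AND T AND T).
(1): F OR T → true.
(2) proximate cause — holds.
(3) commercial use — holds.
So Overall is satisfied (T AND T AND T).

Yes — liable.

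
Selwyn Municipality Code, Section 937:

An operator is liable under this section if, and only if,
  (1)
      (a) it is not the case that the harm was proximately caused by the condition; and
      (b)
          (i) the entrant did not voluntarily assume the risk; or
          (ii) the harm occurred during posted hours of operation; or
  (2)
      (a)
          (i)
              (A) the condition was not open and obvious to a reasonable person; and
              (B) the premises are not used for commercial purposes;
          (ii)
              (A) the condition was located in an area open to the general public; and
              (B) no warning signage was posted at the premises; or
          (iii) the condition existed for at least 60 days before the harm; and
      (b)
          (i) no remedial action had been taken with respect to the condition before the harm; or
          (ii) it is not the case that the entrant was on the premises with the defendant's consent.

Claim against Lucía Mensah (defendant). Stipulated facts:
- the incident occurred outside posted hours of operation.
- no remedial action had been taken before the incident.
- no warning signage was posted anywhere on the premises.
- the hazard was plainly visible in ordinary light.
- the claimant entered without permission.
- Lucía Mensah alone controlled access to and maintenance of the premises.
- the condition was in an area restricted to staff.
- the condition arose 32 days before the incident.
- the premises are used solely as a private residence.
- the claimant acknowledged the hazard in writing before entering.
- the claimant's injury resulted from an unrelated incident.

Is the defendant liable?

(a) not (proximate cause) — met.
(i) no assumed risk — not met.
(ii) during posted hours — not met.
(b) = F OR F = false.
(1) = T AND F = false.
(A) not open/obvious — fails.
(B) not (commercial use) — satisfied.
So (i) is not satisfied (F AND T).
(A) public area — not met.
(B) no signage posted — holds.
(ii): F AND T → false.
(iii) condition ≥60 days old — fails.
So (a) is not satisfied (F OR F OR F).
(i) no remedial action — met.
(ii) not (consent to enter) — met.
So (b) is satisfied (T OR T).
(2) = F AND T = false.
So Overall is not satisfied (F OR F).

No — not liable.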